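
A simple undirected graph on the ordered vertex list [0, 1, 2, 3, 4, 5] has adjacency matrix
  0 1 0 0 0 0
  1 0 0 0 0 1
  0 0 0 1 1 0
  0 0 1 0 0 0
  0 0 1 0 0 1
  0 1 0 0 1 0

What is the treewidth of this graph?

1

A width-1 tree decomposition is:
Bags: B1 = {2, 3}  B2 = {2, 4}  B3 = {4, 5}  B4 = {1, 5}  B5 = {0, 1}
Tree: B1–B2, B2–B3, B3–B4, B4–B5
Each bag holds 2 vertices, so the decomposition has width 1, which upper-bounds the treewidth. G has an edge, so its treewidth is at least 1. The upper and lower bounds meet at 1, so that is the treewidth.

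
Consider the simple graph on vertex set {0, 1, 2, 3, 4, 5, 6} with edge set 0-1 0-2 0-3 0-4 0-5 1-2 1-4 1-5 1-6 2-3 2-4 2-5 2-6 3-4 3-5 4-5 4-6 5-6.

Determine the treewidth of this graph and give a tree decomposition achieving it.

Treewidth 4.
One such decomposition:
Bags: B1 = {0, 1, 2, 4, 5}  B2 = {0, 2, 3, 4, 5}  B3 = {1, 2, 4, 5, 6}
Tree: B1–B2, B1–B3

Each bag holds 5 vertices, so the decomposition has width 4, which upper-bounds the treewidth. On the other hand G contains the 5-clique {0, 1, 2, 4, 5}. A clique must lie in a single bag of any decomposition, so no decomposition can have width below 4. Therefore the treewidth is 4.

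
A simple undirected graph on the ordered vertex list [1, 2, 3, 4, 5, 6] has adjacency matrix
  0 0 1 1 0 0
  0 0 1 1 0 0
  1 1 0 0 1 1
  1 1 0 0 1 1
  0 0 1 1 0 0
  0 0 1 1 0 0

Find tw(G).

A width-2 tree decomposition is:
Bags: B1 = {2, 3, 4}  B2 = {3, 4, 5}  B3 = {3, 4, 6}  B4 = {1, 3, 4}
Tree: B1–B2, B2–B3, B3–B4
Each bag holds 3 vertices, so the decomposition has width 2, which upper-bounds the treewidth. For the lower bound, G contains the cycle 3–2–4–5–3, so G is not a forest; only forests have treewidth ≤ 1, hence tw(G) ≥ 2. Combining the bounds, tw(G) = 2.

2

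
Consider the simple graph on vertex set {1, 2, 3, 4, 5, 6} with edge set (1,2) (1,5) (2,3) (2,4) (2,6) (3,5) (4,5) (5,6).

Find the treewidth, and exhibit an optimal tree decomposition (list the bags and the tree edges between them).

Treewidth 2.
One such decomposition:
Bags: B1 = {2, 3, 5}  B2 = {2, 5, 6}  B3 = {1, 2, 5}  B4 = {2, 4, 5}
Tree: B1–B2, B2–B3, B3–B4

The largest bag has 3 vertices, giving width 2; this decomposition certifies tw(G) ≤ 2. Since 3–2–6–5–3 is a cycle in G, G is not acyclic. Forests are exactly the graphs of treewidth ≤ 1, so tw(G) ≥ 2. The upper and lower bounds meet at 2, so that is the treewidth.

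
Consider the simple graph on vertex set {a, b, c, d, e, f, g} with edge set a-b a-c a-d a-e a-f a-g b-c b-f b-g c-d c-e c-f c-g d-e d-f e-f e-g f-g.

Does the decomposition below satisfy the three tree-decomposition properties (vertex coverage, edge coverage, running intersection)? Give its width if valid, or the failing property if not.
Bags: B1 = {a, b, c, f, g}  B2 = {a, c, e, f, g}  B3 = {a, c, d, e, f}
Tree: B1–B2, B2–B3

Yes; width 4.

Vertex coverage: the bags together contain {a, b, c, d, e, f, g}, the full vertex set. Edge coverage: each edge of G has both endpoints in at least one bag. Running intersection: for every vertex, the bags containing it form a connected subtree. All three properties hold, so this is a valid tree decomposition of width max|bag| − 1 = 4, and hence tw(G) ≤ 4.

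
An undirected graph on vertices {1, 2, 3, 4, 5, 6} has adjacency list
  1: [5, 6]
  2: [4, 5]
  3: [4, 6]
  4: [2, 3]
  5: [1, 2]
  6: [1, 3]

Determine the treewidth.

2

A width-2 tree decomposition is:
Bags: B1 = {3, 4, 6}  B2 = {1, 4, 6}  B3 = {1, 4, 5}  B4 = {2, 4, 5}
Tree: B1–B2, B2–B3, B3–B4
Each bag holds 3 vertices, so the decomposition has width 2, which upper-bounds the treewidth. For the lower bound, G contains the cycle 4–3–6–1–5–2–4, so G is not a forest; only forests have treewidth ≤ 1, hence tw(G) ≥ 2. The upper and lower bounds meet at 2, so that is the treewidth.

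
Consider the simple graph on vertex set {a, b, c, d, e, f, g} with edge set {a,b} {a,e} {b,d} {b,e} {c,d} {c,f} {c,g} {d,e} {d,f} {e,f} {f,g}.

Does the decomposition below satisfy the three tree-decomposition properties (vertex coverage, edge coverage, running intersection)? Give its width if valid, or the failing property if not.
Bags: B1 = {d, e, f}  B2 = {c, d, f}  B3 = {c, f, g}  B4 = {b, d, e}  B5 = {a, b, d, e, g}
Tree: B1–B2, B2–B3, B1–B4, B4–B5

No — bags containing vertex g are not connected in the tree.

A tree decomposition must satisfy three properties: every vertex lies in some bag; for every edge, both endpoints lie together in some bag; and for every vertex, the bags containing it form a connected subtree. Here bags containing vertex g are not connected in the tree, so the decomposition is invalid.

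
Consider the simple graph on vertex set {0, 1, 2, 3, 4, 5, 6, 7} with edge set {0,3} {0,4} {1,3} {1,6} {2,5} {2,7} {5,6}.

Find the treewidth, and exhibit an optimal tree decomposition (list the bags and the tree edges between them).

Every bag has size at most 2, so the width is 2 − 1 = 1 and tw(G) ≤ 1. Since G has at least one edge (e.g. 7–2), it is not an edgeless graph, so tw(G) ≥ 1. Therefore the treewidth is 1.

Treewidth 1.
One optimal decomposition is:
Bags: B1 = {2, 7}  B2 = {2, 5}  B3 = {5, 6}  B4 = {1, 6}  B5 = {1, 3}  B6 = {0, 3}  B7 = {0, 4}
Tree: B1–B2, B2–B3, B3–B4, B4–B5, B5–B6, B6–B7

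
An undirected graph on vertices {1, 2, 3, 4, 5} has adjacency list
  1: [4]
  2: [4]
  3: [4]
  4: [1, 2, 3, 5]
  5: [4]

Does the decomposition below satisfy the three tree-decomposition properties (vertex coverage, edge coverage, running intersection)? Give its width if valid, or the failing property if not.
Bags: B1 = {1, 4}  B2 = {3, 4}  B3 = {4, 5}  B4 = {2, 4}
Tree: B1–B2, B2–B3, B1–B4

Vertex coverage: the bags together contain {1, 2, 3, 4, 5}, the full vertex set. Edge coverage: each edge of G has both endpoints in at least one bag. Running intersection: for every vertex, the bags containing it form a connected subtree. All three properties hold, so this is a valid tree decomposition of width max|bag| − 1 = 1, and hence tw(G) ≤ 1.

Yes; width 1.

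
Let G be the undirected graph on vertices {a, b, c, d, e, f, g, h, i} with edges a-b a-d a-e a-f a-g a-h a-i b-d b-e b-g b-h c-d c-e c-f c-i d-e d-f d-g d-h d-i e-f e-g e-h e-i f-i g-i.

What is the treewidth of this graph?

A width-4 tree decomposition is:
Bags: B1 = {a, d, e, g, i}  B2 = {a, b, d, e, g}  B3 = {a, b, d, e, h}  B4 = {a, d, e, f, i}  B5 = {c, d, e, f, i}
Tree: B1–B2, B2–B3, B1–B4, B4–B5
Every bag has size at most 5, so the width is 5 − 1 = 4 and tw(G) ≤ 4. Conversely, {c, d, e, f, i} is a clique of size 5, and the vertices of any clique must share a bag in every tree decomposition; so some bag has ≥ 5 vertices and tw(G) ≥ 4. Hence tw(G) = 4 exactly.

4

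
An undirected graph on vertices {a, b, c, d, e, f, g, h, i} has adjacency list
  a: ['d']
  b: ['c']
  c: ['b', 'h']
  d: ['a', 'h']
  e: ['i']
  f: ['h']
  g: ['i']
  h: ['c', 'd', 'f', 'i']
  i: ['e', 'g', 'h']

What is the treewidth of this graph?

1

A width-1 tree decomposition is:
Bags: B1 = {c, h}  B2 = {h, i}  B3 = {d, h}  B4 = {g, i}  B5 = {a, d}  B6 = {b, c}  B7 = {f, h}  B8 = {e, i}
Tree: B1–B2, B1–B3, B2–B4, B3–B5, B1–B6, B3–B7, B2–B8
The largest bag has 2 vertices, giving width 1; this decomposition certifies tw(G) ≤ 1. Any graph with an edge has treewidth ≥ 1, and G has the edge c–h. Therefore the treewidth is 1.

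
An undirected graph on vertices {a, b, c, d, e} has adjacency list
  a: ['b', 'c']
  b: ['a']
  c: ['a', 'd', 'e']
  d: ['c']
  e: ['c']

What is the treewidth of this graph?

1

A width-1 tree decomposition is:
Bags: B1 = {c, e}  B2 = {c, d}  B3 = {a, c}  B4 = {a, b}
Tree: B1–B2, B1–B3, B3–B4
Every bag has size at most 2, so the width is 2 − 1 = 1 and tw(G) ≤ 1. G has an edge, so its treewidth is at least 1. The upper and lower bounds meet at 1, so that is the treewidth.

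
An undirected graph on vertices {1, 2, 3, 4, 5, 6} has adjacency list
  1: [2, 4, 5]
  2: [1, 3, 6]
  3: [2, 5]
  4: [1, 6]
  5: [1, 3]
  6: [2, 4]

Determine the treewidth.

2

A width-2 tree decomposition is:
Bags: B1 = {1, 3, 5}  B2 = {1, 2, 3}  B3 = {1, 2, 4}  B4 = {2, 4, 6}
Tree: B1–B2, B2–B3, B3–B4
Each bag holds 3 vertices, so the decomposition has width 2, which upper-bounds the treewidth. The edges 5–3–2–1–5 form a cycle, so G is not a tree and its treewidth is at least 2. Combining the bounds, tw(G) = 2.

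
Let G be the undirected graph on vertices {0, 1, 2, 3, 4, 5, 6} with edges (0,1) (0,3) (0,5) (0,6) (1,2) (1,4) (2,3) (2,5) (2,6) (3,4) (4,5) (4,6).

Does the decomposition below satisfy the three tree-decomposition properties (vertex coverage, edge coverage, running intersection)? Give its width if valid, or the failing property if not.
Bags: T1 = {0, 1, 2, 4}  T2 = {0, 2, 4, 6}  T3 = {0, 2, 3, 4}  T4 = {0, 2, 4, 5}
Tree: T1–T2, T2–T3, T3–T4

Every vertex of G appears in some bag (union = {0, 1, 2, 3, 4, 5, 6}); every edge is covered by a bag; and for each vertex v the set of bags containing v is connected in the bag tree. The decomposition is therefore valid. The largest bag has 4 vertices, so the width is 3.

Yes; width 3.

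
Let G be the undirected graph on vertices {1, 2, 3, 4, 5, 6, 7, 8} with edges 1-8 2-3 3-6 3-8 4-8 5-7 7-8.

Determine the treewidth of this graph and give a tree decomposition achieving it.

Treewidth 1.
One optimal decomposition is:
Bags: B1 = {1, 8}  B2 = {7, 8}  B3 = {4, 8}  B4 = {3, 8}  B5 = {2, 3}  B6 = {5, 7}  B7 = {3, 6}
Tree: B1–B2, B2–B3, B2–B4, B4–B5, B2–B6, B4–B7

The largest bag has 2 vertices, giving width 1; this decomposition certifies tw(G) ≤ 1. G has an edge, so its treewidth is at least 1. The upper and lower bounds meet at 1, so that is the treewidth.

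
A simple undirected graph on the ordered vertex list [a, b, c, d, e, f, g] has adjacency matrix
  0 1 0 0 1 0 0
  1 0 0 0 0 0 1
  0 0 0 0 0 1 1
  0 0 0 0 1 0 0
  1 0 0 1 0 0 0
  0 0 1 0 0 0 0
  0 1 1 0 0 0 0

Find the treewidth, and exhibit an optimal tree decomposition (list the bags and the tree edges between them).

Every bag has size at most 2, so the width is 2 − 1 = 1 and tw(G) ≤ 1. Any graph with an edge has treewidth ≥ 1, and G has the edge d–e. Hence tw(G) = 1 exactly.

Treewidth 1.
One optimal decomposition is:
Bags: B1 = {d, e}  B2 = {a, e}  B3 = {a, b}  B4 = {b, g}  B5 = {c, g}  B6 = {c, f}
Tree: B1–B2, B2–B3, B3–B4, B4–B5, B5–B6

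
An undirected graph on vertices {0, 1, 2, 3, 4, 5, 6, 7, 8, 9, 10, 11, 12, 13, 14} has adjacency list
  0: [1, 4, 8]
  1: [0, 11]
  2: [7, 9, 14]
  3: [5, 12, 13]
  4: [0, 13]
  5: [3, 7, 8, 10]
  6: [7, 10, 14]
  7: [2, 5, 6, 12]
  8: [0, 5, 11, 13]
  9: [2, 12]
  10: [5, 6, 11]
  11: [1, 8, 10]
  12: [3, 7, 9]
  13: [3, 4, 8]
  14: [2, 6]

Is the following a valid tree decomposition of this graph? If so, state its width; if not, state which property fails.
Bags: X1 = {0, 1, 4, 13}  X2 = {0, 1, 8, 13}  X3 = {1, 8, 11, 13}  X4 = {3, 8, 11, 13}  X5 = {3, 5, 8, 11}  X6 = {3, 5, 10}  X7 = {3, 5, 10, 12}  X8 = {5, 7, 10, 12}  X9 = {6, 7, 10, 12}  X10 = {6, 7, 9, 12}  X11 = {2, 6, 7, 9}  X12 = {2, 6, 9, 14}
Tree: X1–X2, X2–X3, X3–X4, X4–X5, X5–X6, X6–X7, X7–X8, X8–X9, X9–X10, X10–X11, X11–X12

No — edge (11,10) lies in no bag.

A tree decomposition must satisfy three properties: every vertex lies in some bag; for every edge, both endpoints lie together in some bag; and for every vertex, the bags containing it form a connected subtree. Here edge (11,10) lies in no bag, so the decomposition is invalid.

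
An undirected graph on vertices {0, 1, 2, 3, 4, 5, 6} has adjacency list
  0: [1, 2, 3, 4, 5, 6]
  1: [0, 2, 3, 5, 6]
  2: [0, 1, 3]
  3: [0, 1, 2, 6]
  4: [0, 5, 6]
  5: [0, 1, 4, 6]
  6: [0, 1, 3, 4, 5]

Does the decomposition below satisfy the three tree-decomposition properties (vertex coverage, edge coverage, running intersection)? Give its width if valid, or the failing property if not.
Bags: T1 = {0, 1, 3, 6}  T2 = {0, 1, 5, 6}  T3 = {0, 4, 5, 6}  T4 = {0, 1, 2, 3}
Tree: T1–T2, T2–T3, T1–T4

Yes; width 3.

Every vertex of G appears in some bag (union = {0, 1, 2, 3, 4, 5, 6}); every edge is covered by a bag; and for each vertex v the set of bags containing v is connected in the bag tree. The decomposition is therefore valid. The largest bag has 4 vertices, so the width is 3.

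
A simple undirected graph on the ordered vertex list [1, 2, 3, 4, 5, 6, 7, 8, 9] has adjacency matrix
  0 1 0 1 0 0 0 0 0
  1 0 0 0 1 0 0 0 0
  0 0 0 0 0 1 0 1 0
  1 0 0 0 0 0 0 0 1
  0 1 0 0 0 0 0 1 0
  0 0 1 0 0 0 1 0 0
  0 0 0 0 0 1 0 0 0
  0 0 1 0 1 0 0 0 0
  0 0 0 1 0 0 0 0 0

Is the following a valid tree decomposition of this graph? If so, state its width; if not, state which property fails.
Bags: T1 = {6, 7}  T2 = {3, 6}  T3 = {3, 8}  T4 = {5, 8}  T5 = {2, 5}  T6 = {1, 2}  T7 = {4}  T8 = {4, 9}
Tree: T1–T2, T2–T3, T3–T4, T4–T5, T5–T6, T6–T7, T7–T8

No — edge (1,4) lies in no bag.

A tree decomposition must satisfy three properties: every vertex lies in some bag; for every edge, both endpoints lie together in some bag; and for every vertex, the bags containing it form a connected subtree. Here edge (1,4) lies in no bag, so the decomposition is invalid.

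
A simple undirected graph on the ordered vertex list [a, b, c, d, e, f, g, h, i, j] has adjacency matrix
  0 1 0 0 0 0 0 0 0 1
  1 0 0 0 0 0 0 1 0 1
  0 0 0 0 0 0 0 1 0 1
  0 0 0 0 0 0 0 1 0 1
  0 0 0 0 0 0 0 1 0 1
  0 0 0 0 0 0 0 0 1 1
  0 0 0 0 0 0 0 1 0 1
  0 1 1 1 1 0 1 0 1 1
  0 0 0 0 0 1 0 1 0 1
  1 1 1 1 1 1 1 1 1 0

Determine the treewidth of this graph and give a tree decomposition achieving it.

Treewidth 2.
One optimal decomposition is:
Bags: B1 = {b, h, j}  B2 = {g, h, j}  B3 = {h, i, j}  B4 = {c, h, j}  B5 = {d, h, j}  B6 = {e, h, j}  B7 = {f, i, j}  B8 = {a, b, j}
Tree: B1–B2, B1–B3, B2–B4, B2–B5, B2–B6, B3–B7, B1–B8

The largest bag has 3 vertices, giving width 2; this decomposition certifies tw(G) ≤ 2. Conversely, {a, b, j} is a clique of size 3, and the vertices of any clique must share a bag in every tree decomposition; so some bag has ≥ 3 vertices and tw(G) ≥ 2. The upper and lower bounds meet at 2, so that is the treewidth.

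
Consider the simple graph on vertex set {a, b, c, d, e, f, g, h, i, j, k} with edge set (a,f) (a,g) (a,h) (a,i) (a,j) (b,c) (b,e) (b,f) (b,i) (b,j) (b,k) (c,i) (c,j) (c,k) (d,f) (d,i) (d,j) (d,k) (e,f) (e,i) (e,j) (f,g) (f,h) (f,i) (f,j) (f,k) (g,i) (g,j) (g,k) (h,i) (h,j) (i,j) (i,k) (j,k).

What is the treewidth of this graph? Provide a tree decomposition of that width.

Each bag holds 5 vertices, so the decomposition has width 4, which upper-bounds the treewidth. On the other hand G contains the 5-clique {b, c, i, j, k}. A clique must lie in a single bag of any decomposition, so no decomposition can have width below 4. The upper and lower bounds meet at 4, so that is the treewidth.

Treewidth 4.
One such decomposition:
Bags: B1 = {b, f, i, j, k}  B2 = {f, g, i, j, k}  B3 = {b, c, i, j, k}  B4 = {a, f, g, i, j}  B5 = {d, f, i, j, k}  B6 = {a, f, h, i, j}  B7 = {b, e, f, i, j}
Tree: B1–B2, B1–B3, B2–B4, B1–B5, B4–B6, B1–B7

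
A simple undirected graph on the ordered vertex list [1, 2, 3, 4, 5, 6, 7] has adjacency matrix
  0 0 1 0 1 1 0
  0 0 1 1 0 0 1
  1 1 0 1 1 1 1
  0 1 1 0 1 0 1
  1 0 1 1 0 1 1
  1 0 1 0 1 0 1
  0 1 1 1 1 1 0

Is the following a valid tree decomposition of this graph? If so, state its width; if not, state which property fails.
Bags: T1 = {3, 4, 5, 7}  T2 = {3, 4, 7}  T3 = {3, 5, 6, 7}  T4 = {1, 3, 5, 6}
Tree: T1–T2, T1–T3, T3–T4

A tree decomposition must satisfy three properties: every vertex lies in some bag; for every edge, both endpoints lie together in some bag; and for every vertex, the bags containing it form a connected subtree. Here vertex 2 appears in no bag, so the decomposition is invalid.

No — vertex 2 appears in no bag.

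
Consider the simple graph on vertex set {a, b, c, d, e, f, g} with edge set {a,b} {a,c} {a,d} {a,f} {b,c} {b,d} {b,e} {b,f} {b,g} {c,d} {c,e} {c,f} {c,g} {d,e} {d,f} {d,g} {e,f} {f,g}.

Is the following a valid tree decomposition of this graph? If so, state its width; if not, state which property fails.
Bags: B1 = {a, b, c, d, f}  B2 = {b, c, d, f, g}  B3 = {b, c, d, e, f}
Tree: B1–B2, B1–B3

Every vertex of G appears in some bag (union = {a, b, c, d, e, f, g}); every edge is covered by a bag; and for each vertex v the set of bags containing v is connected in the bag tree. The decomposition is therefore valid. The largest bag has 5 vertices, so the width is 4.

Yes; width 4.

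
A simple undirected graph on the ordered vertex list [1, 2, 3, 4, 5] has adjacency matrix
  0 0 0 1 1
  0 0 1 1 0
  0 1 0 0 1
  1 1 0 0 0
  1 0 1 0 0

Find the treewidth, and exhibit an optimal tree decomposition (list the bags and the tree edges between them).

Treewidth 2.
One such decomposition:
Bags: B1 = {2, 3, 5}  B2 = {1, 2, 5}  B3 = {1, 2, 4}
Tree: B1–B2, B2–B3

Every bag has size at most 3, so the width is 3 − 1 = 2 and tw(G) ≤ 2. Since 2–3–5–1–4–2 is a cycle in G, G is not acyclic. Forests are exactly the graphs of treewidth ≤ 1, so tw(G) ≥ 2. The upper and lower bounds meet at 2, so that is the treewidth.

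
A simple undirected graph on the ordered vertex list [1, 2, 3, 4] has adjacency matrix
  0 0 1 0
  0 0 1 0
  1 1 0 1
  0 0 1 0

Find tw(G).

1

A width-1 tree decomposition is:
Bags: B1 = {2, 3}  B2 = {1, 3}  B3 = {3, 4}
Tree: B1–B2, B2–B3
Every bag has size at most 2, so the width is 2 − 1 = 1 and tw(G) ≤ 1. G has an edge, so its treewidth is at least 1. Combining the bounds, tw(G) = 1.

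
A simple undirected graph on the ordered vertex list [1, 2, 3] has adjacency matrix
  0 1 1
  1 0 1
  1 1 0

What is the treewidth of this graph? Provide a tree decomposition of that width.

Treewidth 2.
One optimal decomposition is:
Bags: B1 = {1, 2, 3}
Tree: (single bag)

With just one bag of size 3, the width is 3 − 1 = 2, so tw(G) ≤ 2. Conversely, {1, 2, 3} is a clique of size 3, and the vertices of any clique must share a bag in every tree decomposition; so some bag has ≥ 3 vertices and tw(G) ≥ 2. Hence tw(G) = 2 exactly.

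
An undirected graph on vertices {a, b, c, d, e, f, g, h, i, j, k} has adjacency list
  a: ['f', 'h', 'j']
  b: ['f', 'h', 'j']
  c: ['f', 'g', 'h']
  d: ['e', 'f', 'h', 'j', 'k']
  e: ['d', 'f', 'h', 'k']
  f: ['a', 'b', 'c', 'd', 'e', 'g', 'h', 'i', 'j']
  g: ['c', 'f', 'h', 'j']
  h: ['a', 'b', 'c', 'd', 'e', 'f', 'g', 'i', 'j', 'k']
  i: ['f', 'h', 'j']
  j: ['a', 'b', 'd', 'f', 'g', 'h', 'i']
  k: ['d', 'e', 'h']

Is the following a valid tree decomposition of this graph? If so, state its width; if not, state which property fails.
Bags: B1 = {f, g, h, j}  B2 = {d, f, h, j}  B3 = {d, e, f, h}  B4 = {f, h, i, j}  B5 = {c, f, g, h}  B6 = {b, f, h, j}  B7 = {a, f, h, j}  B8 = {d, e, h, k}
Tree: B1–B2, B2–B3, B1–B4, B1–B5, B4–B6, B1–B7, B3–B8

Every vertex of G appears in some bag (union = {a, b, c, d, e, f, g, h, i, j, k}); every edge is covered by a bag; and for each vertex v the set of bags containing v is connected in the bag tree. The decomposition is therefore valid. The largest bag has 4 vertices, so the width is 3.

Yes; width 3.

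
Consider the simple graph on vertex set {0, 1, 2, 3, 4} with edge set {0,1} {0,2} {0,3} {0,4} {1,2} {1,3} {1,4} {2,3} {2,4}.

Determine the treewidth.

A width-3 tree decomposition is:
Bags: B1 = {0, 1, 2, 4}  B2 = {0, 1, 2, 3}
Tree: B1–B2
Each bag holds 4 vertices, so the decomposition has width 3, which upper-bounds the treewidth. On the other hand G contains the 4-clique {0, 1, 2, 3}. A clique must lie in a single bag of any decomposition, so no decomposition can have width below 3. The upper and lower bounds meet at 3, so that is the treewidth.

3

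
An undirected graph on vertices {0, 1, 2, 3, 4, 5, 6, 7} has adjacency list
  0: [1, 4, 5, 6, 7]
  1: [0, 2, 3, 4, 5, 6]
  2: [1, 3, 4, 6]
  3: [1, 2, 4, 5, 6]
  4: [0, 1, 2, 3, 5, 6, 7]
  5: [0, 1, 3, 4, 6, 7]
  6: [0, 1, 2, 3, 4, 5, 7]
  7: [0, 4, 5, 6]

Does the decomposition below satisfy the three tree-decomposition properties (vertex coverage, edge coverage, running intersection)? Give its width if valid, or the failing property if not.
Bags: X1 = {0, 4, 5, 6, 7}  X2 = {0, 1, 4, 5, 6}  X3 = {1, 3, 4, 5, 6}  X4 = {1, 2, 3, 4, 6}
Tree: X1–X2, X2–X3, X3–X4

Vertex coverage: the bags together contain {0, 1, 2, 3, 4, 5, 6, 7}, the full vertex set. Edge coverage: each edge of G has both endpoints in at least one bag. Running intersection: for every vertex, the bags containing it form a connected subtree. All three properties hold, so this is a valid tree decomposition of width max|bag| − 1 = 4, and hence tw(G) ≤ 4.

Yes; width 4.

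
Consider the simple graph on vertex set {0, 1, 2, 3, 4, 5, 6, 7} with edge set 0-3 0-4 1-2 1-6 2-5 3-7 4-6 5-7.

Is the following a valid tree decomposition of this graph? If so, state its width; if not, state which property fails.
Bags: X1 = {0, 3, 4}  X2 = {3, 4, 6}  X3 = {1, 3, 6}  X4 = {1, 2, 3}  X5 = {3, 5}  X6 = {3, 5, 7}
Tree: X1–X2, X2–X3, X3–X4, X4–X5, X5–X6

A tree decomposition must satisfy three properties: every vertex lies in some bag; for every edge, both endpoints lie together in some bag; and for every vertex, the bags containing it form a connected subtree. Here edge (2,5) lies in no bag, so the decomposition is invalid.

No — edge (2,5) lies in no bag.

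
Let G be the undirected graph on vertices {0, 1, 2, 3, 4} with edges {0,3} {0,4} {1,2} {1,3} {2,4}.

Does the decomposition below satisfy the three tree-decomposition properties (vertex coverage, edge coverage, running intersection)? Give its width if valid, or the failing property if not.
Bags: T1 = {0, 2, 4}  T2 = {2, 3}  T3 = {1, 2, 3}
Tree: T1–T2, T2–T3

No — edge (0,3) lies in no bag.

A tree decomposition must satisfy three properties: every vertex lies in some bag; for every edge, both endpoints lie together in some bag; and for every vertex, the bags containing it form a connected subtree. Here edge (0,3) lies in no bag, so the decomposition is invalid.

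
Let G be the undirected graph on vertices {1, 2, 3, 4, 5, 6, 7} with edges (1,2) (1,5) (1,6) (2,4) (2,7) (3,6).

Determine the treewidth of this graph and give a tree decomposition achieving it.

Treewidth 1.
One such decomposition:
Bags: B1 = {1, 6}  B2 = {1, 2}  B3 = {2, 7}  B4 = {1, 5}  B5 = {2, 4}  B6 = {3, 6}
Tree: B1–B2, B2–B3, B1–B4, B3–B5, B1–B6

The largest bag has 2 vertices, giving width 1; this decomposition certifies tw(G) ≤ 1. Since G has at least one edge (e.g. 1–6), it is not an edgeless graph, so tw(G) ≥ 1. Therefore the treewidth is 1.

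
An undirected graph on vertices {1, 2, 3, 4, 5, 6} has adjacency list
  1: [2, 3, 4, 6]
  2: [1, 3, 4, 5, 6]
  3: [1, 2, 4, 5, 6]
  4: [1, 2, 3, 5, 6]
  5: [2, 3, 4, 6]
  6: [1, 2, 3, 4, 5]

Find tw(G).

4

A width-4 tree decomposition is:
Bags: B1 = {1, 2, 3, 4, 6}  B2 = {2, 3, 4, 5, 6}
Tree: B1–B2
The largest bag has 5 vertices, giving width 4; this decomposition certifies tw(G) ≤ 4. For the lower bound, the 5 vertices {1, 2, 3, 4, 6} are pairwise adjacent, and any tree decomposition puts a clique entirely inside one bag — forcing width ≥ 4. Combining the bounds, tw(G) = 4.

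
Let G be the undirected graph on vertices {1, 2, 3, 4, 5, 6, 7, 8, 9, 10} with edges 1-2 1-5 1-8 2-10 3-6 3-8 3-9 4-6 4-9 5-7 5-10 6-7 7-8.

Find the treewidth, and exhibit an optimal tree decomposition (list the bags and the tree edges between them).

The largest bag has 3 vertices, giving width 2; this decomposition certifies tw(G) ≤ 2. The edges 2–10–5–1–2 form a cycle, so G is not a tree and its treewidth is at least 2. Therefore the treewidth is 2.

Treewidth 2.
Bags: B1 = {1, 2, 10}  B2 = {1, 5, 10}  B3 = {1, 5, 8}  B4 = {5, 7, 8}  B5 = {3, 7, 8}  B6 = {3, 6, 7}  B7 = {3, 6, 9}  B8 = {4, 6, 9}
Tree: B1–B2, B2–B3, B3–B4, B4–B5, B5–B6, B6–B7, B7–B8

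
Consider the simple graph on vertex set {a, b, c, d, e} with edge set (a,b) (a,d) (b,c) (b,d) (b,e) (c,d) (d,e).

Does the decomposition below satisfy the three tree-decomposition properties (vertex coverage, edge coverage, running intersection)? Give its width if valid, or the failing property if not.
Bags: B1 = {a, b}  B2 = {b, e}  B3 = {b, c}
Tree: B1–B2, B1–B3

No — vertex d appears in no bag.

A tree decomposition must satisfy three properties: every vertex lies in some bag; for every edge, both endpoints lie together in some bag; and for every vertex, the bags containing it form a connected subtree. Here vertex d appears in no bag, so the decomposition is invalid.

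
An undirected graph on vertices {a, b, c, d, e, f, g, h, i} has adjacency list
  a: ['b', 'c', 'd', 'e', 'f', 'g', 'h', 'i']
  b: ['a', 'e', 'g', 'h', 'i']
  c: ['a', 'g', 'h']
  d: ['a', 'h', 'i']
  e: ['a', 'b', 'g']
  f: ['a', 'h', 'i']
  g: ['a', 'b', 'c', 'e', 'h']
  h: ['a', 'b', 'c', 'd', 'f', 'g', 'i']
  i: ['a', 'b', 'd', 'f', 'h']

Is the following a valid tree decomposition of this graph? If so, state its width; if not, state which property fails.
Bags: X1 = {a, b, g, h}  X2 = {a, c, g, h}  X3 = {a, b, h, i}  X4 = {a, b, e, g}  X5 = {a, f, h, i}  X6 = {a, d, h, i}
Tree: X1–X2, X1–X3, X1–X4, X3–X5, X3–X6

Yes; width 3.

Checking the three conditions: (i) the bags cover all of {a, b, c, d, e, f, g, h, i}; (ii) for each edge, some bag contains both endpoints; (iii) the bags containing any fixed vertex form a subtree. All hold, so the decomposition is valid with width 4 − 1 = 3.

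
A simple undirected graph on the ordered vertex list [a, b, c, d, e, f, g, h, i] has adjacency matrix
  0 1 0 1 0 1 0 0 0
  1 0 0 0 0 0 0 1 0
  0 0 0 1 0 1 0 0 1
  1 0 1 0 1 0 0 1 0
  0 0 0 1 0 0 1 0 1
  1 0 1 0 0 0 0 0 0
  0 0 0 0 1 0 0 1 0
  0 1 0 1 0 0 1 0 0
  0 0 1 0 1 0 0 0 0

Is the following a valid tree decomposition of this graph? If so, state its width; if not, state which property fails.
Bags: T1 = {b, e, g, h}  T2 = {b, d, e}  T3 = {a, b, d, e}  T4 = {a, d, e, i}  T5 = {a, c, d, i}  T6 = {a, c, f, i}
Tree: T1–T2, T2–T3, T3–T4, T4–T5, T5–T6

A tree decomposition must satisfy three properties: every vertex lies in some bag; for every edge, both endpoints lie together in some bag; and for every vertex, the bags containing it form a connected subtree. Here edge (h,d) lies in no bag, so the decomposition is invalid.

No — edge (h,d) lies in no bag.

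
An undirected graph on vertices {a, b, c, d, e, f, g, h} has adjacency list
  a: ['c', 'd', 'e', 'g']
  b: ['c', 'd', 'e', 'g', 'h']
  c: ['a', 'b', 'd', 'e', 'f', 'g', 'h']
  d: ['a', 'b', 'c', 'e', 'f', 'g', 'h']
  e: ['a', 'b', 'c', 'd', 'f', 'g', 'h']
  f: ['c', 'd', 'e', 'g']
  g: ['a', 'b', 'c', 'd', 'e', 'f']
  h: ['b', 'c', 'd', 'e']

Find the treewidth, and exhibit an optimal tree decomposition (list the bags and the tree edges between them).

Each bag holds 5 vertices, so the decomposition has width 4, which upper-bounds the treewidth. On the other hand G contains the 5-clique {c, d, e, f, g}. A clique must lie in a single bag of any decomposition, so no decomposition can have width below 4. Hence tw(G) = 4 exactly.

Treewidth 4.
Bags: B1 = {b, c, d, e, g}  B2 = {b, c, d, e, h}  B3 = {a, c, d, e, g}  B4 = {c, d, e, f, g}
Tree: B1–B2, B1–B3, B1–B4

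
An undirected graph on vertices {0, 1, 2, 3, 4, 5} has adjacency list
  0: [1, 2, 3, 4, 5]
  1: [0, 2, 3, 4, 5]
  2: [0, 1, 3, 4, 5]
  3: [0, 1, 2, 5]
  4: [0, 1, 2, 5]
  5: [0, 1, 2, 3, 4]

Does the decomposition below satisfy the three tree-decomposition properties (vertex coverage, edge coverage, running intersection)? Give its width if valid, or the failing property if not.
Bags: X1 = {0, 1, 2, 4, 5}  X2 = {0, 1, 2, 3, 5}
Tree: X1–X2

Yes; width 4.

Every vertex of G appears in some bag (union = {0, 1, 2, 3, 4, 5}); every edge is covered by a bag; and for each vertex v the set of bags containing v is connected in the bag tree. The decomposition is therefore valid. The largest bag has 5 vertices, so the width is 4.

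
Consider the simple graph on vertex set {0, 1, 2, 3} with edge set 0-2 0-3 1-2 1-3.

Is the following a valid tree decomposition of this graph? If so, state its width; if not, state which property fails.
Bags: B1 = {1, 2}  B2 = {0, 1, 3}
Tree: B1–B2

No — edge (0,2) lies in no bag.

A tree decomposition must satisfy three properties: every vertex lies in some bag; for every edge, both endpoints lie together in some bag; and for every vertex, the bags containing it form a connected subtree. Here edge (0,2) lies in no bag, so the decomposition is invalid.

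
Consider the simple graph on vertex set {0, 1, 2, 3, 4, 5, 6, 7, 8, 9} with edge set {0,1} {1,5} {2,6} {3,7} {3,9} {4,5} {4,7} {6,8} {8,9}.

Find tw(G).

A width-1 tree decomposition is:
Bags: B1 = {0, 1}  B2 = {1, 5}  B3 = {4, 5}  B4 = {4, 7}  B5 = {3, 7}  B6 = {3, 9}  B7 = {8, 9}  B8 = {6, 8}  B9 = {2, 6}
Tree: B1–B2, B2–B3, B3–B4, B4–B5, B5–B6, B6–B7, B7–B8, B8–B9
Each bag holds 2 vertices, so the decomposition has width 1, which upper-bounds the treewidth. Since G has at least one edge (e.g. 0–1), it is not an edgeless graph, so tw(G) ≥ 1. The upper and lower bounds meet at 1, so that is the treewidth.

1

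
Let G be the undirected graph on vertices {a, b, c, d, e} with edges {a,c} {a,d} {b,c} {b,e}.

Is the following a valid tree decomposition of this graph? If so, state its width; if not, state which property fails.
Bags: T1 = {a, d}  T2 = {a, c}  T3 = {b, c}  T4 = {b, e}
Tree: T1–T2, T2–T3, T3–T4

Yes; width 1.

Every vertex of G appears in some bag (union = {a, b, c, d, e}); every edge is covered by a bag; and for each vertex v the set of bags containing v is connected in the bag tree. The decomposition is therefore valid. The largest bag has 2 vertices, so the width is 1.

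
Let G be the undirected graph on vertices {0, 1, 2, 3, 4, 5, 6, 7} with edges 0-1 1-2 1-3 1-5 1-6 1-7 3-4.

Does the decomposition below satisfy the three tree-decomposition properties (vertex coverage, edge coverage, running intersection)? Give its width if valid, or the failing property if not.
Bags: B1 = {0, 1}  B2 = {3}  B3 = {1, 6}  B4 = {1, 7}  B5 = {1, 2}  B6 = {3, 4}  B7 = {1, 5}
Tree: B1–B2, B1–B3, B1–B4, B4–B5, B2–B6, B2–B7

A tree decomposition must satisfy three properties: every vertex lies in some bag; for every edge, both endpoints lie together in some bag; and for every vertex, the bags containing it form a connected subtree. Here edge (1,3) lies in no bag, so the decomposition is invalid.

No — edge (1,3) lies in no bag.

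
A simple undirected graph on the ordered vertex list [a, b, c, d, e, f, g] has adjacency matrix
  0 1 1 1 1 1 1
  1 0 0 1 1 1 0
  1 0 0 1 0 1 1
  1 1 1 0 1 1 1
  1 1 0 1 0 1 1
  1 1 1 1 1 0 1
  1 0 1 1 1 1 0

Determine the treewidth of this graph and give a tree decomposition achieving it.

Treewidth 4.
Bags: B1 = {a, c, d, f, g}  B2 = {a, d, e, f, g}  B3 = {a, b, d, e, f}
Tree: B1–B2, B2–B3

Every bag has size at most 5, so the width is 5 − 1 = 4 and tw(G) ≤ 4. Conversely, {a, d, e, f, g} is a clique of size 5, and the vertices of any clique must share a bag in every tree decomposition; so some bag has ≥ 5 vertices and tw(G) ≥ 4. Hence tw(G) = 4 exactly.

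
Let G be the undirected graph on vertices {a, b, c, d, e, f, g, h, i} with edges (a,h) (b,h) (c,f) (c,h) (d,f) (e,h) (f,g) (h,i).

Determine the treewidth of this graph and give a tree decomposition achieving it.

Treewidth 1.
Bags: B1 = {c, f}  B2 = {f, g}  B3 = {c, h}  B4 = {a, h}  B5 = {e, h}  B6 = {b, h}  B7 = {h, i}  B8 = {d, f}
Tree: B1–B2, B1–B3, B3–B4, B3–B5, B5–B6, B6–B7, B2–B8

Each bag holds 2 vertices, so the decomposition has width 1, which upper-bounds the treewidth. Since G has at least one edge (e.g. f–c), it is not an edgeless graph, so tw(G) ≥ 1. Combining the bounds, tw(G) = 1.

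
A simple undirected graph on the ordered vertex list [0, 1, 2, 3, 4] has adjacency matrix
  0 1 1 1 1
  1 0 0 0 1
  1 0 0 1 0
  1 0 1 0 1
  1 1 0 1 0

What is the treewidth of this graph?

A width-2 tree decomposition is:
Bags: B1 = {0, 3, 4}  B2 = {0, 2, 3}  B3 = {0, 1, 4}
Tree: B1–B2, B1–B3
Each bag holds 3 vertices, so the decomposition has width 2, which upper-bounds the treewidth. On the other hand G contains the 3-clique {0, 1, 4}. A clique must lie in a single bag of any decomposition, so no decomposition can have width below 2. Hence tw(G) = 2 exactly.

2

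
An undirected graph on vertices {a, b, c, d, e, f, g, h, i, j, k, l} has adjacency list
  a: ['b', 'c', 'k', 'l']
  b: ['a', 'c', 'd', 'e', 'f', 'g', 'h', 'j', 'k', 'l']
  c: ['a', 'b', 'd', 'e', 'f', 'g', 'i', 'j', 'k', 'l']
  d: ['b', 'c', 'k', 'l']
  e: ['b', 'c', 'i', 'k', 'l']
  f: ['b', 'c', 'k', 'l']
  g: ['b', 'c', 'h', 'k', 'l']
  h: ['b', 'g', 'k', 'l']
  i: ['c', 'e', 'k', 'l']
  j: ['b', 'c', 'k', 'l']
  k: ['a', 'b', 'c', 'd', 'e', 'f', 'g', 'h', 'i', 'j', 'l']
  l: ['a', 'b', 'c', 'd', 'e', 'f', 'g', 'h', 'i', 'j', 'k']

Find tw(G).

4

A width-4 tree decomposition is:
Bags: B1 = {b, c, e, k, l}  B2 = {b, c, g, k, l}  B3 = {b, c, j, k, l}  B4 = {b, g, h, k, l}  B5 = {b, c, d, k, l}  B6 = {b, c, f, k, l}  B7 = {a, b, c, k, l}  B8 = {c, e, i, k, l}
Tree: B1–B2, B2–B3, B2–B4, B3–B5, B5–B6, B1–B7, B1–B8
Every bag has size at most 5, so the width is 5 − 1 = 4 and tw(G) ≤ 4. Conversely, {b, g, h, k, l} is a clique of size 5, and the vertices of any clique must share a bag in every tree decomposition; so some bag has ≥ 5 vertices and tw(G) ≥ 4. The upper and lower bounds meet at 4, so that is the treewidth.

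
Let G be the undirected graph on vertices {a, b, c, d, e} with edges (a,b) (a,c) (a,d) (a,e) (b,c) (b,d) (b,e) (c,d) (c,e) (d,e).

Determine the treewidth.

A width-4 tree decomposition is:
Bags: B1 = {a, b, c, d, e}
Tree: (single bag)
A single bag containing all 5 vertices is trivially a valid decomposition of width 4. For the lower bound, the 5 vertices {a, b, c, d, e} are pairwise adjacent, and any tree decomposition puts a clique entirely inside one bag — forcing width ≥ 4. Hence tw(G) = 4 exactly.

4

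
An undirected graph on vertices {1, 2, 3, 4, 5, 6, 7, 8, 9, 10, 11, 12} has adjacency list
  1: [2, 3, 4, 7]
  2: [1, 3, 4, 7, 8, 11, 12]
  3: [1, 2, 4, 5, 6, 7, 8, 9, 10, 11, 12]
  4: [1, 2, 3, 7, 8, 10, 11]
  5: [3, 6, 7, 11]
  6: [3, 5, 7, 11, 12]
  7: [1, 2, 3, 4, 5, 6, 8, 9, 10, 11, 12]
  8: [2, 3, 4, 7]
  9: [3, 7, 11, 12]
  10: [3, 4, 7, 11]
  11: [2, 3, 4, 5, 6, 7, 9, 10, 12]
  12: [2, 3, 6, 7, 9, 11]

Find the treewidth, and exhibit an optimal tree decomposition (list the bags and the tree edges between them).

Treewidth 4.
Bags: B1 = {2, 3, 4, 7, 11}  B2 = {2, 3, 7, 11, 12}  B3 = {2, 3, 4, 7, 8}  B4 = {3, 6, 7, 11, 12}  B5 = {3, 5, 6, 7, 11}  B6 = {3, 7, 9, 11, 12}  B7 = {1, 2, 3, 4, 7}  B8 = {3, 4, 7, 10, 11}
Tree: B1–B2, B1–B3, B2–B4, B4–B5, B4–B6, B3–B7, B1–B8

Each bag holds 5 vertices, so the decomposition has width 4, which upper-bounds the treewidth. For the lower bound, the 5 vertices {2, 3, 4, 7, 8} are pairwise adjacent, and any tree decomposition puts a clique entirely inside one bag — forcing width ≥ 4. The upper and lower bounds meet at 4, so that is the treewidth.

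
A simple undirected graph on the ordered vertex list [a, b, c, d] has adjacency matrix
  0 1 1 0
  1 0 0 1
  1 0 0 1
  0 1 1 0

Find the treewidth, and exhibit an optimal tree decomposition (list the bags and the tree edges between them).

Treewidth 2.
One optimal decomposition is:
Bags: B1 = {a, c, d}  B2 = {a, b, d}
Tree: B1–B2

The largest bag has 3 vertices, giving width 2; this decomposition certifies tw(G) ≤ 2. Since a–c–d–b–a is a cycle in G, G is not acyclic. Forests are exactly the graphs of treewidth ≤ 1, so tw(G) ≥ 2. Therefore the treewidth is 2.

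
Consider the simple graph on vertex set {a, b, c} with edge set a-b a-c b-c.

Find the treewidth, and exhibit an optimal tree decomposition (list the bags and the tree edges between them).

With just one bag of size 3, the width is 3 − 1 = 2, so tw(G) ≤ 2. For the lower bound, the 3 vertices {a, b, c} are pairwise adjacent, and any tree decomposition puts a clique entirely inside one bag — forcing width ≥ 2. Combining the bounds, tw(G) = 2.

Treewidth 2.
One such decomposition:
Bags: B1 = {a, b, c}
Tree: (single bag)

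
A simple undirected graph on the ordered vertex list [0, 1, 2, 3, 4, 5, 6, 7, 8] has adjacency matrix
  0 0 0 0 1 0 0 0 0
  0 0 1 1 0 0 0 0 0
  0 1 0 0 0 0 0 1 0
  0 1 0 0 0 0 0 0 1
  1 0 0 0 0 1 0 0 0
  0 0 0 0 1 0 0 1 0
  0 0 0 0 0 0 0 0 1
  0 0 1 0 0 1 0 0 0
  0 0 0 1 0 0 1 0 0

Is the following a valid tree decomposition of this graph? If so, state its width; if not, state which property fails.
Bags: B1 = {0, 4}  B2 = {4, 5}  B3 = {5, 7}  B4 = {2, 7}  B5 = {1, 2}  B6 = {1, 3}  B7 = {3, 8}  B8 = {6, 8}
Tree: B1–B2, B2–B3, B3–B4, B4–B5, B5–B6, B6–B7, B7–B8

Vertex coverage: the bags together contain {0, 1, 2, 3, 4, 5, 6, 7, 8}, the full vertex set. Edge coverage: each edge of G has both endpoints in at least one bag. Running intersection: for every vertex, the bags containing it form a connected subtree. All three properties hold, so this is a valid tree decomposition of width max|bag| − 1 = 1, and hence tw(G) ≤ 1.

Yes; width 1.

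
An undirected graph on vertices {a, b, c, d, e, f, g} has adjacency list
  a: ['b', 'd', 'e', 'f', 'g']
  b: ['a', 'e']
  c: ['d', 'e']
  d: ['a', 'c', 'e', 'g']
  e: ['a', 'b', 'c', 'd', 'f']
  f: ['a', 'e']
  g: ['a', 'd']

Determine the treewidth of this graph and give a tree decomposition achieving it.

Treewidth 2.
Bags: B1 = {a, d, e}  B2 = {a, b, e}  B3 = {a, d, g}  B4 = {a, e, f}  B5 = {c, d, e}
Tree: B1–B2, B1–B3, B2–B4, B1–B5

Each bag holds 3 vertices, so the decomposition has width 2, which upper-bounds the treewidth. Conversely, {c, d, e} is a clique of size 3, and the vertices of any clique must share a bag in every tree decomposition; so some bag has ≥ 3 vertices and tw(G) ≥ 2. Combining the bounds, tw(G) = 2.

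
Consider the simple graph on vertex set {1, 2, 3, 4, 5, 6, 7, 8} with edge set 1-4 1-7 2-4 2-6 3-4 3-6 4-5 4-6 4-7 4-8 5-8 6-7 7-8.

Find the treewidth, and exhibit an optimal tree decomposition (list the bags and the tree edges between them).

Every bag has size at most 3, so the width is 3 − 1 = 2 and tw(G) ≤ 2. Conversely, {4, 5, 8} is a clique of size 3, and the vertices of any clique must share a bag in every tree decomposition; so some bag has ≥ 3 vertices and tw(G) ≥ 2. Therefore the treewidth is 2.

Treewidth 2.
One such decomposition:
Bags: B1 = {4, 7, 8}  B2 = {4, 6, 7}  B3 = {2, 4, 6}  B4 = {4, 5, 8}  B5 = {3, 4, 6}  B6 = {1, 4, 7}
Tree: B1–B2, B2–B3, B1–B4, B3–B5, B1–B6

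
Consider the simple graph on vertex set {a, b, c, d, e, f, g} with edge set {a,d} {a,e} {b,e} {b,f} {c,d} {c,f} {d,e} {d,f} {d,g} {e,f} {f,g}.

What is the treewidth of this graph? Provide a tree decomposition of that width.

Each bag holds 3 vertices, so the decomposition has width 2, which upper-bounds the treewidth. For the lower bound, the 3 vertices {a, d, e} are pairwise adjacent, and any tree decomposition puts a clique entirely inside one bag — forcing width ≥ 2. Hence tw(G) = 2 exactly.

Treewidth 2.
One such decomposition:
Bags: B1 = {d, e, f}  B2 = {a, d, e}  B3 = {d, f, g}  B4 = {c, d, f}  B5 = {b, e, f}
Tree: B1–B2, B1–B3, B3–B4, B1–B5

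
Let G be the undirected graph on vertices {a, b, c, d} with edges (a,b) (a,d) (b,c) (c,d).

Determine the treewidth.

2

A width-2 tree decomposition is:
Bags: B1 = {a, b, d}  B2 = {b, c, d}
Tree: B1–B2
Each bag holds 3 vertices, so the decomposition has width 2, which upper-bounds the treewidth. The edges b–a–d–c–b form a cycle, so G is not a tree and its treewidth is at least 2. Hence tw(G) = 2 exactly.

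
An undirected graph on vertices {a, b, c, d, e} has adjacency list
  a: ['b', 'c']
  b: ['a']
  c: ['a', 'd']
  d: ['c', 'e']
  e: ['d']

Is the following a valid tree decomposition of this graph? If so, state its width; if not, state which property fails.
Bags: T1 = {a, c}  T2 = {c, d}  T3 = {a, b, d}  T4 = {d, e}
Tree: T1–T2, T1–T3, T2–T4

No — bags containing vertex d are not connected in the tree.

A tree decomposition must satisfy three properties: every vertex lies in some bag; for every edge, both endpoints lie together in some bag; and for every vertex, the bags containing it form a connected subtree. Here bags containing vertex d are not connected in the tree, so the decomposition is invalid.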